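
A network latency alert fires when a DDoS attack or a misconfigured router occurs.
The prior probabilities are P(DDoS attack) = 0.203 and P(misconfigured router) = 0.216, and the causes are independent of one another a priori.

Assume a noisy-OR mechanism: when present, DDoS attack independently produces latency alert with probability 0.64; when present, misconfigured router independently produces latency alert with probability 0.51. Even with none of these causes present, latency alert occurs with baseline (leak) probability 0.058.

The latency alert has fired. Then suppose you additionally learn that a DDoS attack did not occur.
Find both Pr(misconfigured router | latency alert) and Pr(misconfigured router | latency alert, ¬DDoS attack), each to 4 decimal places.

Pr(misconfigured router | latency alert) ≈ 0.4775; Pr(misconfigured router | latency alert, ¬DDoS attack) ≈ 0.7189

Under noisy-OR, P(latency alert | causes) = 1 − (1−0.058)·∏(1−qᵢ) over the active causes.
P(latency alert) = 0.058·0.797·0.784 + 0.53842·0.797·0.216 + 0.66088·0.203·0.784 + 0.833831·0.203·0.216 = 0.036241 + 0.092690 + 0.105180 + 0.036562 = 0.270673
Restricting to configurations with misconfigured router present: 0.092690 + 0.036562 = 0.129252.
P(misconfigured router | latency alert) = 0.129252 / 0.270673 ≈ 0.4775

Now also conditioning on DDoS attack≠true:
P(latency alert | ¬DDoS attack) = 0.058*0.784 + 0.53842*0.216 = 0.045472 + 0.116299 = 0.161771
The misconfigured router-present share is 0.53842*0.216 = 0.116299.
So P(misconfigured router | latency alert, ¬DDoS attack) = 0.116299/0.161771 ≈ 0.7189.
With DDoS attack excluded, misconfigured router must carry more of the explanatory weight for the latency alert.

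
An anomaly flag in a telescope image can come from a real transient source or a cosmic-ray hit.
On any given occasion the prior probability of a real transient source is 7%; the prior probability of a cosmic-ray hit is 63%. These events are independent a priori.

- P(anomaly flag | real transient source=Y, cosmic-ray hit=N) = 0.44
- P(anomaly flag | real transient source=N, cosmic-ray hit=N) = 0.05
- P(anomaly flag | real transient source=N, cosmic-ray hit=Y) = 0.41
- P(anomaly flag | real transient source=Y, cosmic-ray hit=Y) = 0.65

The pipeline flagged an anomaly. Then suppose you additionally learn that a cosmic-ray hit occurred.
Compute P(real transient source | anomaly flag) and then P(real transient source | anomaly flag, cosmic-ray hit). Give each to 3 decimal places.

P(real transient source | anomaly flag) ≈ 0.135; P(real transient source | anomaly flag, cosmic-ray hit) ≈ 0.107

Weight on real transient source=true, given the evidence: 0.011396 + 0.028665 = 0.040061
Denominator P(anomaly flag): 0.05*0.93*0.37 + 0.41*0.93*0.63 + 0.44*0.07*0.37 + 0.65*0.07*0.63 = 0.297485
Posterior = 0.040061 / 0.297485 ≈ 0.135

With the extra evidence:
Enumerate both values of real transient source and weight by the priors:
  P(anomaly flag | cosmic-ray hit) = 0.41*0.93 + 0.65*0.07
        = 0.381300 + 0.045500 = 0.426800
Configurations with real transient source contribute 0.045500, so
  P(real transient source | anomaly flag, cosmic-ray hit) = 0.045500 / 0.426800 ≈ 0.107
The drop from 0.135 to 0.107 is the explaining-away (discounting) effect.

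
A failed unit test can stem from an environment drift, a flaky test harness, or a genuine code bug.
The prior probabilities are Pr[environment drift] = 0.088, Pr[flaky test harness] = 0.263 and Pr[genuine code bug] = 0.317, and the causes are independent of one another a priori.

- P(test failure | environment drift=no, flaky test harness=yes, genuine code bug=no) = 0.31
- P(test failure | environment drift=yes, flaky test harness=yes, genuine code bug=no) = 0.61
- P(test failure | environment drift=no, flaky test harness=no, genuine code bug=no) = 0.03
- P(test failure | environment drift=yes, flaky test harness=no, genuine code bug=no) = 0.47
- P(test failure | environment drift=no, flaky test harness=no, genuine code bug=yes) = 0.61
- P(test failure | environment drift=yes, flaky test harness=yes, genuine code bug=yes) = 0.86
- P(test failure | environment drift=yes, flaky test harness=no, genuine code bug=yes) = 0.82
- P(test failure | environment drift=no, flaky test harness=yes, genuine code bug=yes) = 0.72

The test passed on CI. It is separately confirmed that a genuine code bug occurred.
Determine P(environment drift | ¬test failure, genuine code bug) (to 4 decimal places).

P(environment drift | ¬test failure, genuine code bug) ≈ 0.0433

Weight on environment drift=true, given the evidence: 0.011674 + 0.003240 = 0.014914
Denominator P(¬test failure | genuine code bug): 0.39×0.912×0.737 + 0.28×0.912×0.263 + 0.18×0.088×0.737 + 0.14×0.088×0.263 = 0.344210
Posterior = 0.014914 / 0.344210 ≈ 0.0433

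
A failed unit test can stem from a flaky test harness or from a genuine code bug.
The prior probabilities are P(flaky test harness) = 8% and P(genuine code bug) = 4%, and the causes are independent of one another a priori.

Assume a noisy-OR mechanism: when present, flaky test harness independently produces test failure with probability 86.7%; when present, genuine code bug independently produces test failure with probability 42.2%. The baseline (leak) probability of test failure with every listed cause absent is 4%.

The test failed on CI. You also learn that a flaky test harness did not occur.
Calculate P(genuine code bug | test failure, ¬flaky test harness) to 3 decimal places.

Under noisy-OR, P(test failure | causes) = 1 − (1−0.04)·∏(1−qᵢ) over the active causes.
For the numerator, keep only genuine code bug=true terms: 0.44512·0.04 = 0.017805
The normalizing constant is 0.04·0.96 + 0.44512·0.04 = 0.056205
Posterior = 0.017805 / 0.056205 ≈ 0.317

P(genuine code bug | test failure, ¬flaky test harness) ≈ 0.317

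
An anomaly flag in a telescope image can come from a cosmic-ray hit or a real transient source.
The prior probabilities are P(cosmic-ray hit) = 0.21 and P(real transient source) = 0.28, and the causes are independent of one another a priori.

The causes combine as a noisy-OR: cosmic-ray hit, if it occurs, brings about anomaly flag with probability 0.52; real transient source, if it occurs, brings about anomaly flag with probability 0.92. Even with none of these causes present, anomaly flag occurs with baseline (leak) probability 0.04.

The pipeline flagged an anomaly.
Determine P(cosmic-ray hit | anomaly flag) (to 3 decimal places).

Under noisy-OR, P(anomaly flag | causes) = 1 − (1−0.04)·∏(1−qᵢ) over the active causes.
For the numerator, keep only cosmic-ray hit=true terms: 0.081527 + 0.056632 = 0.138159
Normalizer over all consistent configurations: 0.04*0.79*0.72 + 0.9232*0.79*0.28 + 0.5392*0.21*0.72 + 0.963136*0.21*0.28 = 0.365123
P(cosmic-ray hit | anomaly flag) = 0.138159/0.365123 ≈ 0.378

P(cosmic-ray hit | anomaly flag) ≈ 0.378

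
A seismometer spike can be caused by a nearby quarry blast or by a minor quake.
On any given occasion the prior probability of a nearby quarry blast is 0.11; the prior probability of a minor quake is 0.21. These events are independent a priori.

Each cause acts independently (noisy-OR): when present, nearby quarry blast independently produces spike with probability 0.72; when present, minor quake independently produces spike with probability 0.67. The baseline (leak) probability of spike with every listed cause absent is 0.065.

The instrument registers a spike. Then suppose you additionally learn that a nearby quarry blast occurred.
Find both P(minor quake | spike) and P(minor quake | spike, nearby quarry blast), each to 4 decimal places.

Under noisy-OR, P(spike | causes) = 1 − (1−0.065)·∏(1−qᵢ) over the active causes.
By total probability over the 4 (nearby quarry blast, minor quake) configurations:
  P(spike) = 0.065·0.89·0.79 + 0.69145·0.89·0.21 + 0.7382·0.11·0.79 + 0.913606·0.11·0.21
        = 0.045702 + 0.129232 + 0.064150 + 0.021104 = 0.260188
Configurations with minor quake contribute 0.150336, so
  P(minor quake | spike) = 0.150336 / 0.260188 ≈ 0.5778

With the extra evidence:
Weight on minor quake=true, given the evidence: 0.913606*0.21 = 0.191857
Denominator P(spike | nearby quarry blast): 0.7382*0.79 + 0.913606*0.21 = 0.775035
P(minor quake | spike, nearby quarry blast) = 0.191857/0.775035 ≈ 0.2475
The drop from 0.5778 to 0.2475 is the explaining-away (discounting) effect.

P(minor quake | spike) ≈ 0.5778; P(minor quake | spike, nearby quarry blast) ≈ 0.2475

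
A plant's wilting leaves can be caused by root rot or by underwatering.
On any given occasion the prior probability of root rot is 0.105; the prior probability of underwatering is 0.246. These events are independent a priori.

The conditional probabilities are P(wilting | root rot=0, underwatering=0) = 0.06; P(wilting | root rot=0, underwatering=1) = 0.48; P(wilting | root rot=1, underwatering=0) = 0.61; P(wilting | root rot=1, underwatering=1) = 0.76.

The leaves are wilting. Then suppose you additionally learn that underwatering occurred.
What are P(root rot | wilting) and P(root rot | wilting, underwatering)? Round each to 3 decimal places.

By total probability over the 4 (root rot, underwatering) configurations:
  P(wilting) = 0.06*0.895*0.754 + 0.48*0.895*0.246 + 0.61*0.105*0.754 + 0.76*0.105*0.246
        = 0.040490 + 0.105682 + 0.048294 + 0.019631 = 0.214097
The terms with root rot present sum to 0.067925, so
  P(root rot | wilting) = 0.067925 / 0.214097 ≈ 0.317

With the extra evidence:
For the numerator, keep only root rot=true terms: 0.76×0.105 = 0.079800
Denominator P(wilting | underwatering): 0.48×0.895 + 0.76×0.105 = 0.509400
Posterior = 0.079800 / 0.509400 ≈ 0.157
The drop from 0.317 to 0.157 is the explaining-away (discounting) effect.

P(root rot | wilting) ≈ 0.317; P(root rot | wilting, underwatering) ≈ 0.157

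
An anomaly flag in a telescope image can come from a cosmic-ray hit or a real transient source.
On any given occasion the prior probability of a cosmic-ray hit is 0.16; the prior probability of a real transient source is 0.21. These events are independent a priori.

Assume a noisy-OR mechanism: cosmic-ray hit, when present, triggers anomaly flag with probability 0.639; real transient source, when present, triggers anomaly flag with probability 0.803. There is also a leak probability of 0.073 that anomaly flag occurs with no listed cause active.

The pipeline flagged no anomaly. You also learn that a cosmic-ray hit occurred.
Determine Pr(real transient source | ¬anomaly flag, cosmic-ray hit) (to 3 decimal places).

Under noisy-OR, P(anomaly flag | causes) = 1 − (1−0.073)·∏(1−qᵢ) over the active causes.
Numerator (weight on configurations with real transient source): 0.065925*0.21 = 0.013844
Normalizer over all consistent configurations: 0.334647*0.79 + 0.065925*0.21 = 0.278215
Posterior = 0.013844 / 0.278215 ≈ 0.050

Pr(real transient source | ¬anomaly flag, cosmic-ray hit) ≈ 0.050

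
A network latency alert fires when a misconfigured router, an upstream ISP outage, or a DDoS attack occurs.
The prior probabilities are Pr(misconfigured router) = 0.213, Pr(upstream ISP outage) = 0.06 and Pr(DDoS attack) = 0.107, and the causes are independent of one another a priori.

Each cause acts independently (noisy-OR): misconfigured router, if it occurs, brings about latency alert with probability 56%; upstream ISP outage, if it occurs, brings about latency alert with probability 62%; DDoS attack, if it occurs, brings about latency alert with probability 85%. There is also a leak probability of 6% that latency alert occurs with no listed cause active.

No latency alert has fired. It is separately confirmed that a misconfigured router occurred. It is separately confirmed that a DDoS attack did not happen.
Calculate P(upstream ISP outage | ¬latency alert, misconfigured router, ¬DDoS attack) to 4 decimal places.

Under noisy-OR, P(latency alert | causes) = 1 − (1−0.06)·∏(1−qᵢ) over the active causes.
P(¬latency alert | misconfigured router, ¬DDoS attack) = 0.4136×0.94 + 0.157168×0.06 = 0.388784 + 0.009430 = 0.398214
Restricting to configurations with upstream ISP outage present: 0.157168×0.06 = 0.009430.
P(upstream ISP outage | ¬latency alert, misconfigured router, ¬DDoS attack) = 0.009430 / 0.398214 ≈ 0.0237

P(upstream ISP outage | ¬latency alert, misconfigured router, ¬DDoS attack) ≈ 0.0237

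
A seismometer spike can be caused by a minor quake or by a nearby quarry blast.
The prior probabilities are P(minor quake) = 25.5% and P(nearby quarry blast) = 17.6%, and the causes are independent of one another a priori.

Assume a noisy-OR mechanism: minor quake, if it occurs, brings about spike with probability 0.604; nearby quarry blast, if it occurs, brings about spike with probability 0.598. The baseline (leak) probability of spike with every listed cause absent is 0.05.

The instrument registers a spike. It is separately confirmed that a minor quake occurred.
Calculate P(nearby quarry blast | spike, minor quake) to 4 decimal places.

P(nearby quarry blast | spike, minor quake) ≈ 0.2252

Under noisy-OR, P(spike | causes) = 1 − (1−0.05)·∏(1−qᵢ) over the active causes.
Enumerate both values of nearby quarry blast and weight by the priors:
  P(spike | minor quake) = 0.6238·0.824 + 0.848768·0.176
        = 0.514011 + 0.149383 = 0.663394
The terms with nearby quarry blast present sum to 0.149383, so
  P(nearby quarry blast | spike, minor quake) = 0.149383 / 0.663394 ≈ 0.2252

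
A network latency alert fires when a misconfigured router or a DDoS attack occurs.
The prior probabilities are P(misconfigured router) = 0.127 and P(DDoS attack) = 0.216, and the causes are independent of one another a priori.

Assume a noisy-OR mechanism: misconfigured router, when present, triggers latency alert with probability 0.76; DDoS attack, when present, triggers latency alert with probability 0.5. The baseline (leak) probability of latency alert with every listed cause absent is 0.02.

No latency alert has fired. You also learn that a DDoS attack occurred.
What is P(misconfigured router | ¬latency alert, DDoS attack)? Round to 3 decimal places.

P(misconfigured router | ¬latency alert, DDoS attack) ≈ 0.034

Under noisy-OR, P(latency alert | causes) = 1 − (1−0.02)·∏(1−qᵢ) over the active causes.
P(¬latency alert | DDoS attack) = 0.49·0.873 + 0.1176·0.127 = 0.427770 + 0.014935 = 0.442705
Restricting to configurations with misconfigured router present: 0.1176·0.127 = 0.014935.
Hence the posterior is 0.014935/0.442705 ≈ 0.034.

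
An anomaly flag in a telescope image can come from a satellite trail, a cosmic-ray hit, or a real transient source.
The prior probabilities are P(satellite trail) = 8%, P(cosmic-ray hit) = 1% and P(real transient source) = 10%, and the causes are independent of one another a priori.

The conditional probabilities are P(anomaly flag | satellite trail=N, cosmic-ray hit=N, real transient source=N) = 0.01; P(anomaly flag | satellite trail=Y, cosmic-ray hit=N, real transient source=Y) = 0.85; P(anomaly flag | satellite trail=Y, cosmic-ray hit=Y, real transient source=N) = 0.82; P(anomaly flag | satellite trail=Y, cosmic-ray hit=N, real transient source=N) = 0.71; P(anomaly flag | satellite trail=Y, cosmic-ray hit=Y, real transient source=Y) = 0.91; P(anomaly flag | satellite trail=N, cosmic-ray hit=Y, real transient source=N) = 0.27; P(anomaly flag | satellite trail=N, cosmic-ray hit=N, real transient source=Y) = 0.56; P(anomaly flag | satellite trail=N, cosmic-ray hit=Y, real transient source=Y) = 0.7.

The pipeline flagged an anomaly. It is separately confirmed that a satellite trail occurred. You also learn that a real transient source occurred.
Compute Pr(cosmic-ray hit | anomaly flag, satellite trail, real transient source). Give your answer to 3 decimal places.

Pr(cosmic-ray hit | anomaly flag, satellite trail, real transient source) ≈ 0.011

P(anomaly flag | satellite trail, real transient source) = 0.85·0.99 + 0.91·0.01 = 0.841500 + 0.009100 = 0.850600
Restricting to configurations with cosmic-ray hit present: 0.91·0.01 = 0.009100.
P(cosmic-ray hit | anomaly flag, satellite trail, real transient source) = 0.009100 / 0.850600 ≈ 0.011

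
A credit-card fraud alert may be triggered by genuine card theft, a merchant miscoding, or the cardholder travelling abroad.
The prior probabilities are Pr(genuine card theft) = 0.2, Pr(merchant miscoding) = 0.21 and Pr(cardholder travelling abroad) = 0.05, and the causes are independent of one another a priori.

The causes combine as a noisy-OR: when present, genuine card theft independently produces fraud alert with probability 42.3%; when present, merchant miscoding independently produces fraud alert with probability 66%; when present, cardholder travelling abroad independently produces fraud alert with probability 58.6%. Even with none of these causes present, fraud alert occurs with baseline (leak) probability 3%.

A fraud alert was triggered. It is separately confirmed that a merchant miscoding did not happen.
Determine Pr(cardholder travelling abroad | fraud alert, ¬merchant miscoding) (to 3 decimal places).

Under noisy-OR, P(fraud alert | causes) = 1 − (1−0.03)·∏(1−qᵢ) over the active causes.
Numerator (weight on configurations with cardholder travelling abroad): 0.023937 + 0.007683 = 0.031620
The normalizing constant is 0.03×0.8×0.95 + 0.59842×0.8×0.05 + 0.44031×0.2×0.95 + 0.768288×0.2×0.05 = 0.138079
Posterior = 0.031620 / 0.138079 ≈ 0.229

Pr(cardholder travelling abroad | fraud alert, ¬merchant miscoding) ≈ 0.229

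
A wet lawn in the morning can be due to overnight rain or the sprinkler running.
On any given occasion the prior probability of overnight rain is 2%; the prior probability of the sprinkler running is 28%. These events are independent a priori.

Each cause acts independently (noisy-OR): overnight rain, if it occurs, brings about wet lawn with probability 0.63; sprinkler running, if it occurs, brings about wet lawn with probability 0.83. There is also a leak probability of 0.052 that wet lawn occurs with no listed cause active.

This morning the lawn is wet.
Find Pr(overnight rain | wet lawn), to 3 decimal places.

Pr(overnight rain | wet lawn) ≈ 0.052

Under noisy-OR, P(wet lawn | causes) = 1 − (1−0.052)·∏(1−qᵢ) over the active causes.
P(wet lawn) = 0.052×0.98×0.72 + 0.83884×0.98×0.28 + 0.64924×0.02×0.72 + 0.940371×0.02×0.28 = 0.036691 + 0.230178 + 0.009349 + 0.005266 = 0.281484
Of this, 0.014615 comes from 0.009349 + 0.005266 (the overnight rain=true cases).
So P(overnight rain | wet lawn) = 0.014615/0.281484 ≈ 0.052.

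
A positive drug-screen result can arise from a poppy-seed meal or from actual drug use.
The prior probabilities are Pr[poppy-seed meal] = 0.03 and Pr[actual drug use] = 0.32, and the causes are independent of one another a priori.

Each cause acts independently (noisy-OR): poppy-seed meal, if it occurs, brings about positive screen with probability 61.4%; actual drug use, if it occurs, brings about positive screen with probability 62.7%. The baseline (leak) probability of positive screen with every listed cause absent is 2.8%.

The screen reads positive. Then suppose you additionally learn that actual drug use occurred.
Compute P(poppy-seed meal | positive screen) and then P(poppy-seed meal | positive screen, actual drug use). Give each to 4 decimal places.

P(poppy-seed meal | positive screen) ≈ 0.0885; P(poppy-seed meal | positive screen, actual drug use) ≈ 0.0401

Under noisy-OR, P(positive screen | causes) = 1 − (1−0.028)·∏(1−qᵢ) over the active causes.
P(positive screen) = 0.028·0.97·0.68 + 0.637444·0.97·0.32 + 0.624808·0.03·0.68 + 0.860053·0.03·0.32 = 0.018469 + 0.197863 + 0.012746 + 0.008257 = 0.237335
Of this, 0.021003 comes from 0.012746 + 0.008257 (the poppy-seed meal=true cases).
Hence the posterior is 0.021003/0.237335 ≈ 0.0885.

With the extra evidence:
P(positive screen | actual drug use) = 0.637444·0.97 + 0.860053·0.03 = 0.618321 + 0.025802 = 0.644123
Restricting to configurations with poppy-seed meal present: 0.860053·0.03 = 0.025802.
So P(poppy-seed meal | positive screen, actual drug use) = 0.025802/0.644123 ≈ 0.0401.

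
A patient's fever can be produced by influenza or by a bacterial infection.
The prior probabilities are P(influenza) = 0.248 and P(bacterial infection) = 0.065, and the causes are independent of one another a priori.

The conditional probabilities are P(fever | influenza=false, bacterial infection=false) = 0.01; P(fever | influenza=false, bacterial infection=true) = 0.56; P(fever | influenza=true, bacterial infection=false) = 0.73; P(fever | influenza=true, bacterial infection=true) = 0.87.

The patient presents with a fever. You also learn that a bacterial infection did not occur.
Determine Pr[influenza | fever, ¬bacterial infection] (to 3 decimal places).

P(fever | ¬bacterial infection) = 0.01*0.752 + 0.73*0.248 = 0.007520 + 0.181040 = 0.188560
Of this, 0.181040 comes from 0.73*0.248 (the influenza=true cases).
Hence the posterior is 0.181040/0.188560 ≈ 0.960.

Pr[influenza | fever, ¬bacterial infection] ≈ 0.960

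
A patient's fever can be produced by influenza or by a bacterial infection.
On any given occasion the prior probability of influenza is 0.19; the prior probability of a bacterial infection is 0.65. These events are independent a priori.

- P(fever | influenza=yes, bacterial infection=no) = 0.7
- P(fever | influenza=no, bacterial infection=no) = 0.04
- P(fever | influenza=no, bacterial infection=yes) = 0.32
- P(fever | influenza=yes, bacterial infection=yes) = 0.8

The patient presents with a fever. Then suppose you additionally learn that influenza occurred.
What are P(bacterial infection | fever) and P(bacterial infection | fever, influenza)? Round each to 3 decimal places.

P(fever) = 0.04*0.81*0.35 + 0.32*0.81*0.65 + 0.7*0.19*0.35 + 0.8*0.19*0.65 = 0.011340 + 0.168480 + 0.046550 + 0.098800 = 0.325170
Of this, 0.267280 comes from 0.168480 + 0.098800 (the bacterial infection=true cases).
So P(bacterial infection | fever) = 0.267280/0.325170 ≈ 0.822.

Now also conditioning on influenza=true:
Sum P(fever|·) weighted by the priors over both values of bacterial infection:
  P(fever | influenza) = 0.7×0.35 + 0.8×0.65
        = 0.245000 + 0.520000 = 0.765000
Keeping only the bacterial infection-present terms gives 0.520000, so
  P(bacterial infection | fever, influenza) = 0.520000 / 0.765000 ≈ 0.680
— influenza explains away the evidence for bacterial infection.

P(bacterial infection | fever) ≈ 0.822; P(bacterial infection | fever, influenza) ≈ 0.680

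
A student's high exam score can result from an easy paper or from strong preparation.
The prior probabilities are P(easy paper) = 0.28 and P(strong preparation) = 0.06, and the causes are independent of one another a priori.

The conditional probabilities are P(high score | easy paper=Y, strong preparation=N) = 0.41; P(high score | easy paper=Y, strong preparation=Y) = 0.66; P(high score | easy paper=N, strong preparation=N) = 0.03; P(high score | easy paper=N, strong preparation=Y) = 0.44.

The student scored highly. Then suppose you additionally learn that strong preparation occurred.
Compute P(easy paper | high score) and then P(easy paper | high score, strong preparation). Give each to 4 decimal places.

By total probability over the 4 (easy paper, strong preparation) configurations:
  P(high score) = 0.03·0.72·0.94 + 0.44·0.72·0.06 + 0.41·0.28·0.94 + 0.66·0.28·0.06
        = 0.020304 + 0.019008 + 0.107912 + 0.011088 = 0.158312
The terms with easy paper present sum to 0.119000, so
  P(easy paper | high score) = 0.119000 / 0.158312 ≈ 0.7517

Now condition on the additional information:
Sum P(high score|·) weighted by the priors over both values of easy paper:
  P(high score | strong preparation) = 0.44×0.72 + 0.66×0.28
        = 0.316800 + 0.184800 = 0.501600
Configurations with easy paper contribute 0.184800, so
  P(easy paper | high score, strong preparation) = 0.184800 / 0.501600 ≈ 0.3684
— strong preparation explains away the evidence for easy paper.

P(easy paper | high score) ≈ 0.7517; P(easy paper | high score, strong preparation) ≈ 0.3684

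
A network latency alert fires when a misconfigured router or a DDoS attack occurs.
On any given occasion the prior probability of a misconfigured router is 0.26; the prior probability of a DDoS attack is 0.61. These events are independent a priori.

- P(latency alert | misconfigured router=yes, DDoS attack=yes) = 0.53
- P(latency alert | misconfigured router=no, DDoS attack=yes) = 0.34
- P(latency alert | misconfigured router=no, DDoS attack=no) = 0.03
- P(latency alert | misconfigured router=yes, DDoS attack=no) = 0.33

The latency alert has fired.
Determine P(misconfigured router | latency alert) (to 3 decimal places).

P(misconfigured router | latency alert) ≈ 0.420

P(latency alert) = 0.03×0.74×0.39 + 0.34×0.74×0.61 + 0.33×0.26×0.39 + 0.53×0.26×0.61 = 0.008658 + 0.153476 + 0.033462 + 0.084058 = 0.279654
Restricting to configurations with misconfigured router present: 0.033462 + 0.084058 = 0.117520.
So P(misconfigured router | latency alert) = 0.117520/0.279654 ≈ 0.420.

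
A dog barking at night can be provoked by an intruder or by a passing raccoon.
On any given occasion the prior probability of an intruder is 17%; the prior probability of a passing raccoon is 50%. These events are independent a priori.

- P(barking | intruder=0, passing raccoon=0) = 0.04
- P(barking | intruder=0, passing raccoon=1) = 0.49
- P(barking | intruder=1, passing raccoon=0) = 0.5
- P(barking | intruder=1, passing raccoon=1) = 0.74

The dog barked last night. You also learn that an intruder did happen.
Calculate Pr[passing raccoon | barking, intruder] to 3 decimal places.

Pr[passing raccoon | barking, intruder] ≈ 0.597

Enumerate both values of passing raccoon and weight by the priors:
  P(barking | intruder) = 0.5*0.5 + 0.74*0.5
        = 0.250000 + 0.370000 = 0.620000
Keeping only the passing raccoon-present terms gives 0.370000, so
  P(passing raccoon | barking, intruder) = 0.370000 / 0.620000 ≈ 0.597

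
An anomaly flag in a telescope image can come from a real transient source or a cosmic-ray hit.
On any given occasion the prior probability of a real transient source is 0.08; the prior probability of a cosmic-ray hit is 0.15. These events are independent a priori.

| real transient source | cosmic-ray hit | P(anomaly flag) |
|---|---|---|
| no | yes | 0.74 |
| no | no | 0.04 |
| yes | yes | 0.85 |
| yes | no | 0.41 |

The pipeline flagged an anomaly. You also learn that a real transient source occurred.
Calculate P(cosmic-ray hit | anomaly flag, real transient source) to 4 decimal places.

P(cosmic-ray hit | anomaly flag, real transient source) ≈ 0.2679

By total probability over both values of cosmic-ray hit:
  P(anomaly flag | real transient source) = 0.41*0.85 + 0.85*0.15
        = 0.348500 + 0.127500 = 0.476000
Configurations with cosmic-ray hit contribute 0.127500, so
  P(cosmic-ray hit | anomaly flag, real transient source) = 0.127500 / 0.476000 ≈ 0.2679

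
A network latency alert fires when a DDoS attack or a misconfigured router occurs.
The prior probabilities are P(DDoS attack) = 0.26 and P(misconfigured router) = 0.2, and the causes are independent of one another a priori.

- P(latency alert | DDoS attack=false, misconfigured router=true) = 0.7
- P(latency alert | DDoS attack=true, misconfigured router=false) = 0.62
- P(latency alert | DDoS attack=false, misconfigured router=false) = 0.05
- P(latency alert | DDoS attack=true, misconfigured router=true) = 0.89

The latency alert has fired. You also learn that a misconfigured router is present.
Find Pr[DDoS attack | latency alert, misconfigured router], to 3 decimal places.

Enumerate both values of DDoS attack and weight by the priors:
  P(latency alert | misconfigured router) = 0.7*0.74 + 0.89*0.26
        = 0.518000 + 0.231400 = 0.749400
Keeping only the DDoS attack-present terms gives 0.231400, so
  P(DDoS attack | latency alert, misconfigured router) = 0.231400 / 0.749400 ≈ 0.309

Pr[DDoS attack | latency alert, misconfigured router] ≈ 0.309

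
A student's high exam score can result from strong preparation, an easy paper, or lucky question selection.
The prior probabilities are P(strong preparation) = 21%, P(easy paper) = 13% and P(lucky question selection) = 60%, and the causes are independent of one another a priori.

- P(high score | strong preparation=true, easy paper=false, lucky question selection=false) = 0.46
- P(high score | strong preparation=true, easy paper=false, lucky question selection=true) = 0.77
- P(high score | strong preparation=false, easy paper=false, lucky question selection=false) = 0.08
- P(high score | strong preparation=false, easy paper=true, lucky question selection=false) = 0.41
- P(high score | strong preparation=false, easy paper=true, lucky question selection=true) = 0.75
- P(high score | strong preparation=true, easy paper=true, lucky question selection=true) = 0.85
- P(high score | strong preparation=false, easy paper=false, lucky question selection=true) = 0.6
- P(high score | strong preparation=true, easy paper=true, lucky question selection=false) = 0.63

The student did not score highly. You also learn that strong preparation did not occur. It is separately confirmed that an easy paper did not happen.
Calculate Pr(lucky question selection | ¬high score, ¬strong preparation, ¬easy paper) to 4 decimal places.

Pr(lucky question selection | ¬high score, ¬strong preparation, ¬easy paper) ≈ 0.3947

Numerator (weight on configurations with lucky question selection): 0.4×0.6 = 0.240000
Denominator P(¬high score | ¬strong preparation, ¬easy paper): 0.92×0.4 + 0.4×0.6 = 0.608000
Posterior = 0.240000 / 0.608000 ≈ 0.3947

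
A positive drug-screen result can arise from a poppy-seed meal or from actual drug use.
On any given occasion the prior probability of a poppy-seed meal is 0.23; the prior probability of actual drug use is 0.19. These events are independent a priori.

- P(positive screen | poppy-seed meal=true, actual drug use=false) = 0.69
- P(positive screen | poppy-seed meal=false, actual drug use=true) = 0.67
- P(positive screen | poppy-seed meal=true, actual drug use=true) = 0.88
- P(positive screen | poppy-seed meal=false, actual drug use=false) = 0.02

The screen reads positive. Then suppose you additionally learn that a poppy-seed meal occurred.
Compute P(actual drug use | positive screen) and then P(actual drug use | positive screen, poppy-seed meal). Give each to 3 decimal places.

P(positive screen) = 0.02·0.77·0.81 + 0.67·0.77·0.19 + 0.69·0.23·0.81 + 0.88·0.23·0.19 = 0.012474 + 0.098021 + 0.128547 + 0.038456 = 0.277498
The actual drug use-present share is 0.098021 + 0.038456 = 0.136477.
Hence the posterior is 0.136477/0.277498 ≈ 0.492.

Now condition on the additional information:
Sum P(positive screen|·) weighted by the priors over both values of actual drug use:
  P(positive screen | poppy-seed meal) = 0.69·0.81 + 0.88·0.19
        = 0.558900 + 0.167200 = 0.726100
Configurations with actual drug use contribute 0.167200, so
  P(actual drug use | positive screen, poppy-seed meal) = 0.167200 / 0.726100 ≈ 0.230

P(actual drug use | positive screen) ≈ 0.492; P(actual drug use | positive screen, poppy-seed meal) ≈ 0.230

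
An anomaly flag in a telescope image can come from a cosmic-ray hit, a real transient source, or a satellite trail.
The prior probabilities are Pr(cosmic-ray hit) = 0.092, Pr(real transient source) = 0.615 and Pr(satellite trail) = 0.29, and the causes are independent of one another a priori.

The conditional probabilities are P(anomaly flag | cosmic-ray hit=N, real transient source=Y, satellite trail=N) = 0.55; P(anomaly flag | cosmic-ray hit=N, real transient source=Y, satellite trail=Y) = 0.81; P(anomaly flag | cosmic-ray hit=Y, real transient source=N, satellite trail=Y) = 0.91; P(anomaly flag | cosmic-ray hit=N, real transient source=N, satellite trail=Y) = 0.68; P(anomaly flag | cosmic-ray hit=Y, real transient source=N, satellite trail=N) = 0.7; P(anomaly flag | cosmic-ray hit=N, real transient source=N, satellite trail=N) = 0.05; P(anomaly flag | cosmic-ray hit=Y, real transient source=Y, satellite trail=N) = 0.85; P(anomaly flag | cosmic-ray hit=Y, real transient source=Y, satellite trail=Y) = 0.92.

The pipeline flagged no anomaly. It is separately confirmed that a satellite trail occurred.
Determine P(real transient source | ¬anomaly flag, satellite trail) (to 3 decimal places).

P(¬anomaly flag | satellite trail) = 0.32×0.908×0.385 + 0.19×0.908×0.615 + 0.09×0.092×0.385 + 0.08×0.092×0.615 = 0.111866 + 0.106100 + 0.003188 + 0.004526 = 0.225680
Restricting to configurations with real transient source present: 0.106100 + 0.004526 = 0.110626.
So P(real transient source | ¬anomaly flag, satellite trail) = 0.110626/0.225680 ≈ 0.490.

P(real transient source | ¬anomaly flag, satellite trail) ≈ 0.490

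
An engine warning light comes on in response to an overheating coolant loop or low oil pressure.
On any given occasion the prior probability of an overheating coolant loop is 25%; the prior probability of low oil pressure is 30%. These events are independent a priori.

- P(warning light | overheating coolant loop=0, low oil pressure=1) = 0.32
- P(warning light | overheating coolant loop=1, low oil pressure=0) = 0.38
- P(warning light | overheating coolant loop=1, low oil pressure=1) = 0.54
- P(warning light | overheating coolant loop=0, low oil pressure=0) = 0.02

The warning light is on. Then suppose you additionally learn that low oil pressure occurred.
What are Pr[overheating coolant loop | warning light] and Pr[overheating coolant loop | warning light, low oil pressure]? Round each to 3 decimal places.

Pr[overheating coolant loop | warning light] ≈ 0.565; Pr[overheating coolant loop | warning light, low oil pressure] ≈ 0.360

P(warning light) = 0.02*0.75*0.7 + 0.32*0.75*0.3 + 0.38*0.25*0.7 + 0.54*0.25*0.3 = 0.010500 + 0.072000 + 0.066500 + 0.040500 = 0.189500
Of this, 0.107000 comes from 0.066500 + 0.040500 (the overheating coolant loop=true cases).
P(overheating coolant loop | warning light) = 0.107000 / 0.189500 ≈ 0.565

Now also conditioning on low oil pressure=true:
P(warning light | low oil pressure) = 0.32·0.75 + 0.54·0.25 = 0.240000 + 0.135000 = 0.375000
Restricting to configurations with overheating coolant loop present: 0.54·0.25 = 0.135000.
Hence the posterior is 0.135000/0.375000 ≈ 0.360.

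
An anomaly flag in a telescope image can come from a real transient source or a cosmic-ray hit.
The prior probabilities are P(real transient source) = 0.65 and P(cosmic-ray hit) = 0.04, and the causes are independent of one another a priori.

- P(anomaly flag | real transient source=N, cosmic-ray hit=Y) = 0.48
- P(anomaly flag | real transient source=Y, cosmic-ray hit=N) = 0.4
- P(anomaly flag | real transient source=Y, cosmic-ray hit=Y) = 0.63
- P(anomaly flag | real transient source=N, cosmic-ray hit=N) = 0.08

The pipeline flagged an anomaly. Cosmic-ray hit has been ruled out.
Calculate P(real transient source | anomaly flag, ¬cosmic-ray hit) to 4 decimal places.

Weight on real transient source=true, given the evidence: 0.4×0.65 = 0.260000
Normalizer over all consistent configurations: 0.08×0.35 + 0.4×0.65 = 0.288000
P(real transient source | anomaly flag, ¬cosmic-ray hit) = 0.260000/0.288000 ≈ 0.9028

P(real transient source | anomaly flag, ¬cosmic-ray hit) ≈ 0.9028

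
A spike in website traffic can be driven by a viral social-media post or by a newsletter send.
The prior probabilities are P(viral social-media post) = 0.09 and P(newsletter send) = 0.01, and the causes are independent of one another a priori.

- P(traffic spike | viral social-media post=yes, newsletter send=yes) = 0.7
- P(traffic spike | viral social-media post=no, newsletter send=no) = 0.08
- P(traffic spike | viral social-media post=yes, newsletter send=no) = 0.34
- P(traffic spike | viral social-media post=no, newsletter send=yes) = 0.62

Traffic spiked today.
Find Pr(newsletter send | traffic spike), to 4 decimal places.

P(traffic spike) = 0.08·0.91·0.99 + 0.62·0.91·0.01 + 0.34·0.09·0.99 + 0.7·0.09·0.01 = 0.072072 + 0.005642 + 0.030294 + 0.000630 = 0.108638
Of this, 0.006272 comes from 0.005642 + 0.000630 (the newsletter send=true cases).
Hence the posterior is 0.006272/0.108638 ≈ 0.0577.

Pr(newsletter send | traffic spike) ≈ 0.0577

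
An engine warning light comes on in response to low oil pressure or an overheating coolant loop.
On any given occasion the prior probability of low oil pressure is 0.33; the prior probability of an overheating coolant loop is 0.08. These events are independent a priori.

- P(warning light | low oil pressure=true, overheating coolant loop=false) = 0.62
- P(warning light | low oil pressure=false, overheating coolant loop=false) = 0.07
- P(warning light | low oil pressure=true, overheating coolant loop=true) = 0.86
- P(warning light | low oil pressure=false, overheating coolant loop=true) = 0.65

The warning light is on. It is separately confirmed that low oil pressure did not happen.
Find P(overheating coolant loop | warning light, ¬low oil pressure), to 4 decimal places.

Sum P(warning light|·) weighted by the priors over both values of overheating coolant loop:
  P(warning light | ¬low oil pressure) = 0.07*0.92 + 0.65*0.08
        = 0.064400 + 0.052000 = 0.116400
The terms with overheating coolant loop present sum to 0.052000, so
  P(overheating coolant loop | warning light, ¬low oil pressure) = 0.052000 / 0.116400 ≈ 0.4467

P(overheating coolant loop | warning light, ¬low oil pressure) ≈ 0.4467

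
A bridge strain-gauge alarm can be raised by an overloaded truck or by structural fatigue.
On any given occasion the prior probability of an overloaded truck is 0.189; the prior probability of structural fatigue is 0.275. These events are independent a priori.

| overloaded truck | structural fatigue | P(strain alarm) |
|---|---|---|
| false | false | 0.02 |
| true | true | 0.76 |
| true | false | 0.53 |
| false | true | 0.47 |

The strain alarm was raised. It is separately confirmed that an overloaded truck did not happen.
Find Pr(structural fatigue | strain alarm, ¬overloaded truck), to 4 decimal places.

Pr(structural fatigue | strain alarm, ¬overloaded truck) ≈ 0.8991

Enumerate both values of structural fatigue and weight by the priors:
  P(strain alarm | ¬overloaded truck) = 0.02×0.725 + 0.47×0.275
        = 0.014500 + 0.129250 = 0.143750
Keeping only the structural fatigue-present terms gives 0.129250, so
  P(structural fatigue | strain alarm, ¬overloaded truck) = 0.129250 / 0.143750 ≈ 0.8991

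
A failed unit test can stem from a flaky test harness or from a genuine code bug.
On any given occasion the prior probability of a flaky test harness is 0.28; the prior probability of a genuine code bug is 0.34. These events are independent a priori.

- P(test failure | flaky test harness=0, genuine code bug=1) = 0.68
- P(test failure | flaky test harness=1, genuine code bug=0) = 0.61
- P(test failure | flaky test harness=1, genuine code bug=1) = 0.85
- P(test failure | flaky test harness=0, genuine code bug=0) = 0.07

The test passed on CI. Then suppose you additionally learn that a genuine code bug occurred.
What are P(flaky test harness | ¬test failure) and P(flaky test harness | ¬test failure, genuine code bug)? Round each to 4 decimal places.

P(flaky test harness | ¬test failure) ≈ 0.1423; P(flaky test harness | ¬test failure, genuine code bug) ≈ 0.1542

P(¬test failure) = 0.93×0.72×0.66 + 0.32×0.72×0.34 + 0.39×0.28×0.66 + 0.15×0.28×0.34 = 0.441936 + 0.078336 + 0.072072 + 0.014280 = 0.606624
The flaky test harness-present share is 0.072072 + 0.014280 = 0.086352.
P(flaky test harness | ¬test failure) = 0.086352 / 0.606624 ≈ 0.1423

Now condition on the additional information:
By total probability over both values of flaky test harness:
  P(¬test failure | genuine code bug) = 0.32*0.72 + 0.15*0.28
        = 0.230400 + 0.042000 = 0.272400
The terms with flaky test harness present sum to 0.042000, so
  P(flaky test harness | ¬test failure, genuine code bug) = 0.042000 / 0.272400 ≈ 0.1542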